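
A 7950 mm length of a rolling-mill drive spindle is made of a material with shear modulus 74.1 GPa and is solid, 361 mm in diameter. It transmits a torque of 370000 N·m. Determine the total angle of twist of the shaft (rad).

J = πd⁴/32 = π(0.361)⁴/32 = 1.667×10^-3 m⁴.
θ = T·L/(G·J) = 370000 × 7.95 / (74.1×10⁹ × 1.667×10^-3) = 0.02381 rad.

0.0238 rad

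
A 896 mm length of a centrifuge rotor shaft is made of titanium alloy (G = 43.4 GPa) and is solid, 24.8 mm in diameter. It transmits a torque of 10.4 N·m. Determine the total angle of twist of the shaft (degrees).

0.331°

J = πd⁴/32 = π(0.0248)⁴/32 = 3.714×10^-8 m⁴.
θ = T·L/(G·J) = 10.40 × 0.896 / (43.4×10⁹ × 3.714×10^-8) = 5.782×10^-3 rad.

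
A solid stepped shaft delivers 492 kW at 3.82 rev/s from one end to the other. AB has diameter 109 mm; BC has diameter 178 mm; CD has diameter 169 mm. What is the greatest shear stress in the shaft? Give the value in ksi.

11.7 ksi

ω = 2π·3.82 = 24.00 rad/s, so T = P/ω = 492×10³ / 24.00 = 20500 N·m.
Under the same torque, τ_max = 16T/(πd³) is largest where d is smallest — segment AB (d = 109 mm).
τ_max = 16·20500/(π·(0.109)³) = 8.061×10^7 Pa.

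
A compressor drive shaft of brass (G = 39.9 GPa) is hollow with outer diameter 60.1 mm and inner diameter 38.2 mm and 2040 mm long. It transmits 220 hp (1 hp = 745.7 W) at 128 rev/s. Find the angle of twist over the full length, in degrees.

ω = 2π·128 = 804.2 rad/s, so T = P/ω = 220×745.7 / 804.2 = 204.0 N·m.
J = π(d_o⁴ − d_i⁴)/32 = π(0.0601⁴ − 0.0382⁴)/32 = 1.072×10^-6 m⁴.
θ = T·L/(G·J) = 204.0 × 2.04 / (39.9×10⁹ × 1.072×10^-6) = 9.731×10^-3 rad.

0.558°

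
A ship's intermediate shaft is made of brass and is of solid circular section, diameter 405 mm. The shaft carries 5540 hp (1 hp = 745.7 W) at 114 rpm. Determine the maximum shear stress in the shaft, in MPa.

ω = 2π·114/60 = 11.94 rad/s, so T = P/ω = 5540×745.7 / 11.94 = 346100 N·m.
J = πd⁴/32 = π(0.405)⁴/32 = 2.641×10^-3 m⁴.
τ_max = T·r/J = 346100 × 0.203 / 2.641×10^-3 = 2.653×10^7 Pa.

26.5 MPa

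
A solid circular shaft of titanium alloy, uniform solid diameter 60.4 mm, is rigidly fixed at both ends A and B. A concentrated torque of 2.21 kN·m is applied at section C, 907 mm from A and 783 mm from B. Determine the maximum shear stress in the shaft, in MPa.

With uniform GJ and both ends fixed, compatibility θ_AC = θ_CB gives T_A·a = T_B·b, together with T_A + T_B = T₀.
T_A = T₀·b/(a+b) = 2210·783/1690 = 1024 N·m; T_B = 1186 N·m.
τ in each portion: τ_AC = 2.37×10^7 Pa, τ_CB = 2.74×10^7 Pa; maximum is in CB.
τ_max = T_CB·r/J = 1186·0.0302/1.31×10^-6 = 2.741×10^7 Pa.

27.4 MPa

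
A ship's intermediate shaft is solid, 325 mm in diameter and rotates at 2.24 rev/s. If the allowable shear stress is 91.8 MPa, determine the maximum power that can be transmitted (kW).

8710 kW

J = πd⁴/32 = π(0.325)⁴/32 = 1.095×10^-3 m⁴.
T_max = τ_allow·J/r = 9.18×10^7 × 1.095×10^-3 / 0.163 = 618800 N·m.
ω = 2π·2.24 = 14.07 rad/s, so P_max = T_max·ω = 8.709×10^6 W.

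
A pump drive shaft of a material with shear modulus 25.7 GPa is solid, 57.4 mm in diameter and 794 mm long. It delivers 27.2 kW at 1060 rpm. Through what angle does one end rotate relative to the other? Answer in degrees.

0.407°

ω = 2π·1060/60 = 111.0 rad/s, so T = P/ω = 27.2×10³ / 111.0 = 245.0 N·m.
J = πd⁴/32 = π(0.0574)⁴/32 = 1.066×10^-6 m⁴.
θ = T·L/(G·J) = 245.0 × 0.794 / (25.7×10⁹ × 1.066×10^-6) = 7.104×10^-3 rad.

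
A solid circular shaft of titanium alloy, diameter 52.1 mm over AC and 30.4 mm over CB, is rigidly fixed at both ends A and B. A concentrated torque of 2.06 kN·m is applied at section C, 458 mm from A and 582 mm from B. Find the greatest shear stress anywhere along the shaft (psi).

9860 psi

Compatibility: T_A·a/J_AC = T_B·b/J_CB with T_A + T_B = T₀.
J_AC = 7.23×10^-7 m⁴, J_CB = 8.38×10^-8 m⁴, so T_A = T₀·(J_AC/a)/((J_AC/a)+(J_CB/b)) = 1888 N·m, T_B = 172.2 N·m.
τ in each portion: τ_AC = 6.80×10^7 Pa, τ_CB = 3.12×10^7 Pa; maximum is in AC.
τ_max = T_AC·r/J = 1888·0.0261/7.23×10^-7 = 6.798×10^7 Pa.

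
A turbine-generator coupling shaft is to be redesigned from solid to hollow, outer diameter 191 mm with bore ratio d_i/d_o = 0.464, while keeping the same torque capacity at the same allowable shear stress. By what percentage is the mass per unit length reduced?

19.0 %

Equal τ_max and T ⇒ the solid shaft needs d_s³ = d_o³(1−k⁴), so d_s = 191·(1−0.464⁴)^(1/3) = 188.0 mm.
Area ratio A_h/A_s = d_o²(1−k²)/d_s² = (1−k²)/(1−k⁴)^(2/3) = 0.8099.
Mass saving = 1 − 0.8099 = 19.0 %.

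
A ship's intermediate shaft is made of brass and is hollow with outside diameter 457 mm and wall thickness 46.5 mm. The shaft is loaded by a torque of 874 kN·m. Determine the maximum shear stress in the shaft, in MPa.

78.1 MPa

J = π(d_o⁴ − d_i⁴)/32 = π(0.457⁴ − 0.364⁴)/32 = 2.559×10^-3 m⁴.
τ_max = T·r/J = 874000 × 0.229 / 2.559×10^-3 = 7.805×10^7 Pa.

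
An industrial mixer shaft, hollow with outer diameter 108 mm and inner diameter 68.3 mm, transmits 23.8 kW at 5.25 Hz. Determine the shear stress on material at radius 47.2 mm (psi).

ω = 2π·5.25 = 32.99 rad/s, so T = P/ω = 23.8×10³ / 32.99 = 721.5 N·m.
J = π(d_o⁴ − d_i⁴)/32 = π(0.108⁴ − 0.0683⁴)/32 = 1.122×10^-5 m⁴.
Shear stress varies linearly with radius: τ = T·r/J = 721.5 × 0.0472 / 1.122×10^-5 = 3.035×10^6 Pa.

440 psi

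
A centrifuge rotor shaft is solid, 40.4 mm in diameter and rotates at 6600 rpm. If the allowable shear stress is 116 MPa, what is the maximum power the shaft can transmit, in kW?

1040 kW

J = πd⁴/32 = π(0.0404)⁴/32 = 2.615×10^-7 m⁴.
T_max = τ_allow·J/r = 1.16×10^8 × 2.615×10^-7 / 0.0202 = 1502 N·m.
ω = 2π·6600/60 = 691.2 rad/s, so P_max = T_max·ω = 1.038×10^6 W.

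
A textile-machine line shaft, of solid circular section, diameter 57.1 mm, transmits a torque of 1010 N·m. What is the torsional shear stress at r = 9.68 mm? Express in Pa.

J = πd⁴/32 = π(0.0571)⁴/32 = 1.044×10^-6 m⁴.
Shear stress varies linearly with radius: τ = T·r/J = 1010 × 0.00968 / 1.044×10^-6 = 9.368×10^6 Pa.

9.37e6 Pa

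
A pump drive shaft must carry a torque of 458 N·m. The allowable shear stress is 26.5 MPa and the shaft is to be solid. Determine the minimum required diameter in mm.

For a solid shaft τ_max = 16T/(πd³), so d = (16T/(π τ_allow))^(1/3) = (16·458.0/(π·2.65×10^7))^(1/3) = 0.04448 m.

44.5 mm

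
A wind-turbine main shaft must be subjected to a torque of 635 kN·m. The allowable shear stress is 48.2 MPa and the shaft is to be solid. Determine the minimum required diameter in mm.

For a solid shaft τ_max = 16T/(πd³), so d = (16T/(π τ_allow))^(1/3) = (16·635000/(π·4.82×10^7))^(1/3) = 0.4063 m.

406 mm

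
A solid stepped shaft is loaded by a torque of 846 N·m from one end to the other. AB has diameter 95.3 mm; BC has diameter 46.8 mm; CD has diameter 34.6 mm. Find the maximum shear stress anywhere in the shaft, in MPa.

Under the same torque, τ_max = 16T/(πd³) is largest where d is smallest — segment CD (d = 34.6 mm).
τ_max = 16·846.0/(π·(0.0346)³) = 1.040×10^8 Pa.

104 MPa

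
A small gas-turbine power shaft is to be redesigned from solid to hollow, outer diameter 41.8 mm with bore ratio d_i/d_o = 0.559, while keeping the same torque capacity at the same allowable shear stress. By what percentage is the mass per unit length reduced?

26.4 %

Equal τ_max and T ⇒ the solid shaft needs d_s³ = d_o³(1−k⁴), so d_s = 41.8·(1−0.559⁴)^(1/3) = 40.39 mm.
Area ratio A_h/A_s = d_o²(1−k²)/d_s² = (1−k²)/(1−k⁴)^(2/3) = 0.7363.
Mass saving = 1 − 0.7363 = 26.4 %.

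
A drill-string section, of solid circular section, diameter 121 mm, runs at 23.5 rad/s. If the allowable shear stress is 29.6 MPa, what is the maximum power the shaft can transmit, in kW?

242 kW

J = πd⁴/32 = π(0.121)⁴/32 = 2.104×10^-5 m⁴.
T_max = τ_allow·J/r = 2.96×10^7 × 2.104×10^-5 / 0.0605 = 10300 N·m.
ω = 23.5 rad/s, so P_max = T_max·ω = 2.420×10^5 W.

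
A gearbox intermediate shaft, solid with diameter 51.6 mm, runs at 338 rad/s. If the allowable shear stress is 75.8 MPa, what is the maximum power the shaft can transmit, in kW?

691 kW

J = πd⁴/32 = π(0.0516)⁴/32 = 6.960×10^-7 m⁴.
T_max = τ_allow·J/r = 7.58×10^7 × 6.960×10^-7 / 0.0258 = 2045 N·m.
ω = 338 rad/s, so P_max = T_max·ω = 6.911×10^5 W.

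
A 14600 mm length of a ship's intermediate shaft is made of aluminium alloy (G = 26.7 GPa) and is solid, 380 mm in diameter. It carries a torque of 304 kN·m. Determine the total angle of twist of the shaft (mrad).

J = πd⁴/32 = π(0.380)⁴/32 = 2.047×10^-3 m⁴.
θ = T·L/(G·J) = 304000 × 14.6 / (26.7×10⁹ × 2.047×10^-3) = 0.08120 rad.

81.2 mrad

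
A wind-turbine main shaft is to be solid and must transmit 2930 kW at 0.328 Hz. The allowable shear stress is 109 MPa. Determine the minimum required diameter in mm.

ω = 2π·0.328 = 2.061 rad/s, so T = P/ω = 2930×10³ / 2.061 = 1.422e6 N·m.
For a solid shaft τ_max = 16T/(πd³), so d = (16T/(π τ_allow))^(1/3) = (16·1.422e6/(π·1.09×10^8))^(1/3) = 0.4050 m.

405 mm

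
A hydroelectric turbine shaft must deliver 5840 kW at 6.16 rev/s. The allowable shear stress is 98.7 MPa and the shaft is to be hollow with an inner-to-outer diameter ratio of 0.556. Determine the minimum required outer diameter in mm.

ω = 2π·6.16 = 38.70 rad/s, so T = P/ω = 5840×10³ / 38.70 = 150900 N·m.
For a hollow shaft with d_i/d_o = 0.556: τ_max = 16T/(π d_o³ (1−k⁴)), so d_o = [16T/(π τ_allow (1−k⁴))]^(1/3) = [16·150900/(π·9.87×10^7·0.9044)]^(1/3) = 0.2049 m.

205 mm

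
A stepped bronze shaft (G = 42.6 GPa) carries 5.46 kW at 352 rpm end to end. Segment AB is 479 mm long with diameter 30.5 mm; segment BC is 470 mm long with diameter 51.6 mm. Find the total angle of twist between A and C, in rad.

ω = 2π·352/60 = 36.86 rad/s, so T = P/ω = 5.46×10³ / 36.86 = 148.1 N·m.
J_AB = π(0.0305)⁴/32 = 8.50×10^-8 m⁴; J_BC = π(0.0516)⁴/32 = 6.96×10^-7 m⁴.
θ = (T/G)·Σ L_i/J_i = (148.1/42.6×10⁹)·(0.479/8.50×10^-8 + 0.470/6.96×10^-7) = 0.02195 rad.

0.0220 rad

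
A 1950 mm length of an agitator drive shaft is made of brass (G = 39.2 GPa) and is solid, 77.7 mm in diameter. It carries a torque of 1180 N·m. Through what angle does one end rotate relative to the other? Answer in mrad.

16.4 mrad

J = πd⁴/32 = π(0.0777)⁴/32 = 3.578×10^-6 m⁴.
θ = T·L/(G·J) = 1180 × 1.95 / (39.2×10⁹ × 3.578×10^-6) = 0.01640 rad.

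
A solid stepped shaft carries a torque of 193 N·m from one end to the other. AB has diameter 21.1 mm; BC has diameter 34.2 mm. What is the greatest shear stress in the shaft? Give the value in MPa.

Under the same torque, τ_max = 16T/(πd³) is largest where d is smallest — segment AB (d = 21.1 mm).
τ_max = 16·193.0/(π·(0.0211)³) = 1.046×10^8 Pa.

105 MPa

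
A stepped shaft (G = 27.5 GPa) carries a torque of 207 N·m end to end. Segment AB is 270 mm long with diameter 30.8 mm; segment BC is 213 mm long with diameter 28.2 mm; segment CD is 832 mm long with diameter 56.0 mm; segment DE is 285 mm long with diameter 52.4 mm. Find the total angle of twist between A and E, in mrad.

J_AB = π(0.0308)⁴/32 = 8.83×10^-8 m⁴; J_BC = π(0.0282)⁴/32 = 6.21×10^-8 m⁴; J_CD = π(0.0560)⁴/32 = 9.65×10^-7 m⁴; J_DE = π(0.0524)⁴/32 = 7.40×10^-7 m⁴.
θ = (T/G)·Σ L_i/J_i = (207.0/27.5×10⁹)·(0.270/8.83×10^-8 + 0.213/6.21×10^-8 + 0.832/9.65×10^-7 + 0.285/7.40×10^-7) = 0.05821 rad.

58.2 mrad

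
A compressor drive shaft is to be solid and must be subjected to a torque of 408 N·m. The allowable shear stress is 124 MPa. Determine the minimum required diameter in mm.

For a solid shaft τ_max = 16T/(πd³), so d = (16T/(π τ_allow))^(1/3) = (16·408.0/(π·1.24×10^8))^(1/3) = 0.02559 m.

25.6 mm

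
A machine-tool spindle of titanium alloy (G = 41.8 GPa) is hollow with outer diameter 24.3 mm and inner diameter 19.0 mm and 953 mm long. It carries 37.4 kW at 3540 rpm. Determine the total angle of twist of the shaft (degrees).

6.15°

ω = 2π·3540/60 = 370.7 rad/s, so T = P/ω = 37.4×10³ / 370.7 = 100.9 N·m.
J = π(d_o⁴ − d_i⁴)/32 = π(0.0243⁴ − 0.0190⁴)/32 = 2.144×10^-8 m⁴.
θ = T·L/(G·J) = 100.9 × 0.953 / (41.8×10⁹ × 2.144×10^-8) = 0.1073 rad.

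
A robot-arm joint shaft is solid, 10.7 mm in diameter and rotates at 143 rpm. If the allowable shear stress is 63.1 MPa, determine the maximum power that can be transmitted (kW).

J = πd⁴/32 = π(0.0107)⁴/32 = 1.287×10^-9 m⁴.
T_max = τ_allow·J/r = 6.31×10^7 × 1.287×10^-9 / 0.00535 = 15.18 N·m.
ω = 2π·143/60 = 14.97 rad/s, so P_max = T_max·ω = 227.3 W.

0.227 kW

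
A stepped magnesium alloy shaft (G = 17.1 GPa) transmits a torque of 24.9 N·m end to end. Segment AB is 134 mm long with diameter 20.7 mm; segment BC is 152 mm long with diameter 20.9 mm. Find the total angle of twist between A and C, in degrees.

J_AB = π(0.0207)⁴/32 = 1.80×10^-8 m⁴; J_BC = π(0.0209)⁴/32 = 1.87×10^-8 m⁴.
θ = (T/G)·Σ L_i/J_i = (24.90/17.1×10⁹)·(0.134/1.80×10^-8 + 0.152/1.87×10^-8) = 0.02264 rad.

1.30°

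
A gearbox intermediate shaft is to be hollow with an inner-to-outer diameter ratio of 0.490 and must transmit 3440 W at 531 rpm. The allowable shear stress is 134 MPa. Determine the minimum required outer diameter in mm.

13.6 mm

ω = 2π·531/60 = 55.61 rad/s, so T = P/ω = 3440 / 55.61 = 61.86 N·m.
For a hollow shaft with d_i/d_o = 0.490: τ_max = 16T/(π d_o³ (1−k⁴)), so d_o = [16T/(π τ_allow (1−k⁴))]^(1/3) = [16·61.86/(π·1.34×10^8·0.9424)]^(1/3) = 0.01356 m.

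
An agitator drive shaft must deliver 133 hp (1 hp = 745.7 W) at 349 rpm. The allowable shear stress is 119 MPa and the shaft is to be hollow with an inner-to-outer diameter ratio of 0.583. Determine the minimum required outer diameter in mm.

ω = 2π·349/60 = 36.55 rad/s, so T = P/ω = 133×745.7 / 36.55 = 2714 N·m.
For a hollow shaft with d_i/d_o = 0.583: τ_max = 16T/(π d_o³ (1−k⁴)), so d_o = [16T/(π τ_allow (1−k⁴))]^(1/3) = [16·2714/(π·1.19×10^8·0.8845)]^(1/3) = 0.05083 m.

50.8 mm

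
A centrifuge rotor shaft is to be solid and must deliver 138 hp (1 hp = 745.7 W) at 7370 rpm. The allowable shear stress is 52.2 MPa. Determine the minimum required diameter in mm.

23.5 mm

ω = 2π·7370/60 = 771.8 rad/s, so T = P/ω = 138×745.7 / 771.8 = 133.3 N·m.
For a solid shaft τ_max = 16T/(πd³), so d = (16T/(π τ_allow))^(1/3) = (16·133.3/(π·5.22×10^7))^(1/3) = 0.02352 m.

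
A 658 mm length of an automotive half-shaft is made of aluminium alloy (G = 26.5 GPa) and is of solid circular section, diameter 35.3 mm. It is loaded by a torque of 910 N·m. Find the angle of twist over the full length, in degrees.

J = πd⁴/32 = π(0.0353)⁴/32 = 1.524×10^-7 m⁴.
θ = T·L/(G·J) = 910.0 × 0.658 / (26.5×10⁹ × 1.524×10^-7) = 0.1482 rad.

8.49°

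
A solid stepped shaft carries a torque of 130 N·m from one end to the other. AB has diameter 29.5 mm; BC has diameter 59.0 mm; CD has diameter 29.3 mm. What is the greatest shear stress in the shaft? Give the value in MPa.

26.3 MPa

Under the same torque, τ_max = 16T/(πd³) is largest where d is smallest — segment CD (d = 29.3 mm).
τ_max = 16·130.0/(π·(0.0293)³) = 2.632×10^7 Pa.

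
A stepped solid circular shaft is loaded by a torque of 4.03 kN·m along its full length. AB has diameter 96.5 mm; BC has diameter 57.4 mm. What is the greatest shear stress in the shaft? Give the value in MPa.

Under the same torque, τ_max = 16T/(πd³) is largest where d is smallest — segment BC (d = 57.4 mm).
τ_max = 16·4030/(π·(0.0574)³) = 1.085×10^8 Pa.

109 MPa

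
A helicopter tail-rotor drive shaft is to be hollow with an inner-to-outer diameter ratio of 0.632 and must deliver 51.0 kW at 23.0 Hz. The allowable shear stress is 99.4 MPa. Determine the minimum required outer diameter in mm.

27.8 mm

ω = 2π·23.0 = 144.5 rad/s, so T = P/ω = 51.0×10³ / 144.5 = 352.9 N·m.
For a hollow shaft with d_i/d_o = 0.632: τ_max = 16T/(π d_o³ (1−k⁴)), so d_o = [16T/(π τ_allow (1−k⁴))]^(1/3) = [16·352.9/(π·9.94×10^7·0.8405)]^(1/3) = 0.02781 m.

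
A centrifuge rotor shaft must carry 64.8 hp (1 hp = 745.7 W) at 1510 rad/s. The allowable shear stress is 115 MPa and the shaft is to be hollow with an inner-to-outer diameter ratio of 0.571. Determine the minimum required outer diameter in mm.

11.7 mm

ω = 1510 rad/s, so T = P/ω = 64.8×745.7 / 1510 = 32.00 N·m.
For a hollow shaft with d_i/d_o = 0.571: τ_max = 16T/(π d_o³ (1−k⁴)), so d_o = [16T/(π τ_allow (1−k⁴))]^(1/3) = [16·32.00/(π·1.15×10^8·0.8937)]^(1/3) = 0.01166 m.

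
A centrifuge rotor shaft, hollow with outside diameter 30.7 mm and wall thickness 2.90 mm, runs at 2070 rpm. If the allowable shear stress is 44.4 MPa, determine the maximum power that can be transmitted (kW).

31.0 kW

J = π(d_o⁴ − d_i⁴)/32 = π(0.0307⁴ − 0.0249⁴)/32 = 4.947×10^-8 m⁴.
T_max = τ_allow·J/r = 4.44×10^7 × 4.947×10^-8 / 0.0153 = 143.1 N·m.
ω = 2π·2070/60 = 216.8 rad/s, so P_max = T_max·ω = 3.102×10^4 W.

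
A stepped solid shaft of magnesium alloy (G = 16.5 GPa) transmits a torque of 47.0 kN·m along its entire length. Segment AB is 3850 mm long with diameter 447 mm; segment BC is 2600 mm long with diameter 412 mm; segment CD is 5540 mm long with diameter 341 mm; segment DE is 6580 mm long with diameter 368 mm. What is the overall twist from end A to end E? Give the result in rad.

J_AB = π(0.447)⁴/32 = 3.92×10^-3 m⁴; J_BC = π(0.412)⁴/32 = 2.83×10^-3 m⁴; J_CD = π(0.341)⁴/32 = 1.33×10^-3 m⁴; J_DE = π(0.368)⁴/32 = 1.80×10^-3 m⁴.
θ = (T/G)·Σ L_i/J_i = (47000/16.5×10⁹)·(3.85/3.92×10^-3 + 2.60/2.83×10^-3 + 5.54/1.33×10^-3 + 6.58/1.80×10^-3) = 0.02771 rad.

0.0277 rad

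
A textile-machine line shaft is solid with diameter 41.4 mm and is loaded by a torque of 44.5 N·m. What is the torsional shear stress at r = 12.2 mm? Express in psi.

J = πd⁴/32 = π(0.0414)⁴/32 = 2.884×10^-7 m⁴.
Shear stress varies linearly with radius: τ = T·r/J = 44.50 × 0.0122 / 2.884×10^-7 = 1.882×10^6 Pa.

273 psi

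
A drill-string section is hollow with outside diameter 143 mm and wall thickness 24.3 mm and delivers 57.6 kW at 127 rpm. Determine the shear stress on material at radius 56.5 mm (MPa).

7.36 MPa

ω = 2π·127/60 = 13.30 rad/s, so T = P/ω = 57.6×10³ / 13.30 = 4331 N·m.
J = π(d_o⁴ − d_i⁴)/32 = π(0.143⁴ − 0.0944⁴)/32 = 3.326×10^-5 m⁴.
Shear stress varies linearly with radius: τ = T·r/J = 4331 × 0.0565 / 3.326×10^-5 = 7.358×10^6 Pa.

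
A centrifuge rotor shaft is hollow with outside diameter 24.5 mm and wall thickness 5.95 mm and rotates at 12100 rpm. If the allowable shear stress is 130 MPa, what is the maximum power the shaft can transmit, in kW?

J = π(d_o⁴ − d_i⁴)/32 = π(0.0245⁴ − 0.0126⁴)/32 = 3.290×10^-8 m⁴.
T_max = τ_allow·J/r = 1.30×10^8 × 3.290×10^-8 / 0.0123 = 349.1 N·m.
ω = 2π·12100/60 = 1267 rad/s, so P_max = T_max·ω = 4.424×10^5 W.

442 kW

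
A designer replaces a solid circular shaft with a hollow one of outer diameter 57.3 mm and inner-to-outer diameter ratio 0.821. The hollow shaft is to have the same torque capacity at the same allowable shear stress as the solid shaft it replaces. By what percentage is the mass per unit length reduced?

51.2 %

Equal τ_max and T ⇒ the solid shaft needs d_s³ = d_o³(1−k⁴), so d_s = 57.3·(1−0.821⁴)^(1/3) = 46.82 mm.
Area ratio A_h/A_s = d_o²(1−k²)/d_s² = (1−k²)/(1−k⁴)^(2/3) = 0.4881.
Mass saving = 1 − 0.4881 = 51.2 %.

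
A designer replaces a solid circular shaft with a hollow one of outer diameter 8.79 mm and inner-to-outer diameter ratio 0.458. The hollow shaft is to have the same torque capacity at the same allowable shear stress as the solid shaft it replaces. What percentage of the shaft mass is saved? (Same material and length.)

18.6 %

Equal τ_max and T ⇒ the solid shaft needs d_s³ = d_o³(1−k⁴), so d_s = 8.79·(1−0.458⁴)^(1/3) = 8.659 mm.
Area ratio A_h/A_s = d_o²(1−k²)/d_s² = (1−k²)/(1−k⁴)^(2/3) = 0.8143.
Mass saving = 1 − 0.8143 = 18.6 %.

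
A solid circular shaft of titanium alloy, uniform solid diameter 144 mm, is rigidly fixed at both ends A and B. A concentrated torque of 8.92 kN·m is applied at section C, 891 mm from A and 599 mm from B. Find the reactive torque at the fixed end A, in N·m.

3590 N·m

With uniform GJ and both ends fixed, compatibility θ_AC = θ_CB gives T_A·a = T_B·b, together with T_A + T_B = T₀.
T_A = T₀·b/(a+b) = 8920·599/1490 = 3586 N·m; T_B = 5334 N·m.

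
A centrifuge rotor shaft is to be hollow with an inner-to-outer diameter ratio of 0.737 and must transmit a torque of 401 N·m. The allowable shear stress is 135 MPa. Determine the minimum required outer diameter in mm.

27.8 mm

For a hollow shaft with d_i/d_o = 0.737: τ_max = 16T/(π d_o³ (1−k⁴)), so d_o = [16T/(π τ_allow (1−k⁴))]^(1/3) = [16·401.0/(π·1.35×10^8·0.7050)]^(1/3) = 0.02779 m.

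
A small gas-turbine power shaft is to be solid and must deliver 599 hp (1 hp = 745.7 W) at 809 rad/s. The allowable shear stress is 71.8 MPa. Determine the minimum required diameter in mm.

34.0 mm

ω = 809 rad/s, so T = P/ω = 599×745.7 / 809.0 = 552.1 N·m.
For a solid shaft τ_max = 16T/(πd³), so d = (16T/(π τ_allow))^(1/3) = (16·552.1/(π·7.18×10^7))^(1/3) = 0.03396 m.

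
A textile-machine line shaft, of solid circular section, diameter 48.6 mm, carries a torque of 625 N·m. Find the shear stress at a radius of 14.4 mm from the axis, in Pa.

J = πd⁴/32 = π(0.0486)⁴/32 = 5.477×10^-7 m⁴.
Shear stress varies linearly with radius: τ = T·r/J = 625.0 × 0.0144 / 5.477×10^-7 = 1.643×10^7 Pa.

1.64e7 Pa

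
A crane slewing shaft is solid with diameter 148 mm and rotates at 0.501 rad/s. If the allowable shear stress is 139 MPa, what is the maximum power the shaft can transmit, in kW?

44.3 kW

J = πd⁴/32 = π(0.148)⁴/32 = 4.710×10^-5 m⁴.
T_max = τ_allow·J/r = 1.39×10^8 × 4.710×10^-5 / 0.0740 = 88480 N·m.
ω = 0.501 rad/s, so P_max = T_max·ω = 4.433×10^4 W.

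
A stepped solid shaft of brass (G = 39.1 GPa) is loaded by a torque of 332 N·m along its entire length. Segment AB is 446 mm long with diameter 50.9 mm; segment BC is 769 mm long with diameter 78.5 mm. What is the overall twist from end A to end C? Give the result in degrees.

0.430°

J_AB = π(0.0509)⁴/32 = 6.59×10^-7 m⁴; J_BC = π(0.0785)⁴/32 = 3.73×10^-6 m⁴.
θ = (T/G)·Σ L_i/J_i = (332.0/39.1×10⁹)·(0.446/6.59×10^-7 + 0.769/3.73×10^-6) = 7.498×10^-3 rad.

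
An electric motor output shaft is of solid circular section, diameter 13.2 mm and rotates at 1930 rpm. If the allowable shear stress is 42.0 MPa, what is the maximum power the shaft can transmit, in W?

J = πd⁴/32 = π(0.0132)⁴/32 = 2.981×10^-9 m⁴.
T_max = τ_allow·J/r = 4.20×10^7 × 2.981×10^-9 / 0.00660 = 18.97 N·m.
ω = 2π·1930/60 = 202.1 rad/s, so P_max = T_max·ω = 3833 W.

3830 W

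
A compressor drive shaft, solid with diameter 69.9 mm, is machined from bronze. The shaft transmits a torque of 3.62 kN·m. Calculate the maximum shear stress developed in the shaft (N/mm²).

54.0 N/mm²

J = πd⁴/32 = π(0.0699)⁴/32 = 2.344×10^-6 m⁴.
τ_max = T·r/J = 3620 × 0.0350 / 2.344×10^-6 = 5.398×10^7 Pa.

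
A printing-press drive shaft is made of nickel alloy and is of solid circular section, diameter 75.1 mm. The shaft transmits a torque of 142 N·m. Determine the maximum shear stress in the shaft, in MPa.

1.71 MPa

J = πd⁴/32 = π(0.0751)⁴/32 = 3.123×10^-6 m⁴.
τ_max = T·r/J = 142.0 × 0.0376 / 3.123×10^-6 = 1.707×10^6 Pa.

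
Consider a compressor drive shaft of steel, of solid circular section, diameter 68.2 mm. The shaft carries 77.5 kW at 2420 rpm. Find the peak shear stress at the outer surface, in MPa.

4.91 MPa

ω = 2π·2420/60 = 253.4 rad/s, so T = P/ω = 77.5×10³ / 253.4 = 305.8 N·m.
J = πd⁴/32 = π(0.0682)⁴/32 = 2.124×10^-6 m⁴.
τ_max = T·r/J = 305.8 × 0.0341 / 2.124×10^-6 = 4.910×10^6 Pa.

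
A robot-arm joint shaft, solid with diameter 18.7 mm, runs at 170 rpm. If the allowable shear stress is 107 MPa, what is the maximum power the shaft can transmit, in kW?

2.45 kW

J = πd⁴/32 = π(0.0187)⁴/32 = 1.201×10^-8 m⁴.
T_max = τ_allow·J/r = 1.07×10^8 × 1.201×10^-8 / 0.00935 = 137.4 N·m.
ω = 2π·170/60 = 17.80 rad/s, so P_max = T_max·ω = 2446 W.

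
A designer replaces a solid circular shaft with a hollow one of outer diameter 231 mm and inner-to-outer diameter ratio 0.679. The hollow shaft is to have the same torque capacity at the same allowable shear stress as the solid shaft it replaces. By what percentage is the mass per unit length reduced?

Equal τ_max and T ⇒ the solid shaft needs d_s³ = d_o³(1−k⁴), so d_s = 231·(1−0.679⁴)^(1/3) = 213.3 mm.
Area ratio A_h/A_s = d_o²(1−k²)/d_s² = (1−k²)/(1−k⁴)^(2/3) = 0.6320.
Mass saving = 1 − 0.6320 = 36.8 %.

36.8 %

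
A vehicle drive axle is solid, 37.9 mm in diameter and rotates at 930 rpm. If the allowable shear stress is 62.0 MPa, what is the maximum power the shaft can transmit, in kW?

J = πd⁴/32 = π(0.0379)⁴/32 = 2.026×10^-7 m⁴.
T_max = τ_allow·J/r = 6.20×10^7 × 2.026×10^-7 / 0.0189 = 662.7 N·m.
ω = 2π·930/60 = 97.39 rad/s, so P_max = T_max·ω = 6.454×10^4 W.

64.5 kW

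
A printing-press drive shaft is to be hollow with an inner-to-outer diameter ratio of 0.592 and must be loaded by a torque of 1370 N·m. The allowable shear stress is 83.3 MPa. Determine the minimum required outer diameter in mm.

For a hollow shaft with d_i/d_o = 0.592: τ_max = 16T/(π d_o³ (1−k⁴)), so d_o = [16T/(π τ_allow (1−k⁴))]^(1/3) = [16·1370/(π·8.33×10^7·0.8772)]^(1/3) = 0.04571 m.

45.7 mm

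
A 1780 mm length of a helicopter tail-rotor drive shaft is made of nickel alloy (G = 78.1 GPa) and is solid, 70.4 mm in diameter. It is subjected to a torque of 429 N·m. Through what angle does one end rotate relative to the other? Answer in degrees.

0.232°

J = πd⁴/32 = π(0.0704)⁴/32 = 2.412×10^-6 m⁴.
θ = T·L/(G·J) = 429.0 × 1.78 / (78.1×10⁹ × 2.412×10^-6) = 4.054×10^-3 rad.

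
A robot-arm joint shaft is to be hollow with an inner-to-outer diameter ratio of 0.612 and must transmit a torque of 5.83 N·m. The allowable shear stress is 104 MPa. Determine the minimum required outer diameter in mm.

6.92 mm

For a hollow shaft with d_i/d_o = 0.612: τ_max = 16T/(π d_o³ (1−k⁴)), so d_o = [16T/(π τ_allow (1−k⁴))]^(1/3) = [16·5.830/(π·1.04×10^8·0.8597)]^(1/3) = 0.006925 m.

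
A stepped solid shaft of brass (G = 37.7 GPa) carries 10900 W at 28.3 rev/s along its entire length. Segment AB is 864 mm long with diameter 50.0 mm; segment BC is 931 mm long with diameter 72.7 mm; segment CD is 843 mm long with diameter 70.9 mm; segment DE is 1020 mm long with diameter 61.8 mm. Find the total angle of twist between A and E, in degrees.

ω = 2π·28.3 = 177.8 rad/s, so T = P/ω = 10900 / 177.8 = 61.30 N·m.
J_AB = π(0.0500)⁴/32 = 6.14×10^-7 m⁴; J_BC = π(0.0727)⁴/32 = 2.74×10^-6 m⁴; J_CD = π(0.0709)⁴/32 = 2.48×10^-6 m⁴; J_DE = π(0.0618)⁴/32 = 1.43×10^-6 m⁴.
θ = (T/G)·Σ L_i/J_i = (61.30/37.7×10⁹)·(0.864/6.14×10^-7 + 0.931/2.74×10^-6 + 0.843/2.48×10^-6 + 1.02/1.43×10^-6) = 4.552×10^-3 rad.

0.261°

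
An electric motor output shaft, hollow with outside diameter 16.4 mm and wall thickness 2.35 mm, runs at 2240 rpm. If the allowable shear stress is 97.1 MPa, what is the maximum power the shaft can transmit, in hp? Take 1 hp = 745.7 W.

19.6 hp

J = π(d_o⁴ − d_i⁴)/32 = π(0.0164⁴ − 0.0117⁴)/32 = 5.262×10^-9 m⁴.
T_max = τ_allow·J/r = 9.71×10^7 × 5.262×10^-9 / 0.00820 = 62.31 N·m.
ω = 2π·2240/60 = 234.6 rad/s, so P_max = T_max·ω = 1.462×10^4 W.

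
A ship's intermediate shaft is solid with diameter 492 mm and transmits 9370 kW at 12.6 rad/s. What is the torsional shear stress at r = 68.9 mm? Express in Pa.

ω = 12.6 rad/s, so T = P/ω = 9370×10³ / 12.60 = 743700 N·m.
J = πd⁴/32 = π(0.492)⁴/32 = 5.753×10^-3 m⁴.
Shear stress varies linearly with radius: τ = T·r/J = 743700 × 0.0689 / 5.753×10^-3 = 8.907×10^6 Pa.

8.91e6 Pa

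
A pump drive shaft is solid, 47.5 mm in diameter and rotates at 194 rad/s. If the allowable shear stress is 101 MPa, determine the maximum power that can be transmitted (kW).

412 kW

J = πd⁴/32 = π(0.0475)⁴/32 = 4.998×10^-7 m⁴.
T_max = τ_allow·J/r = 1.01×10^8 × 4.998×10^-7 / 0.0238 = 2125 N·m.
ω = 194 rad/s, so P_max = T_max·ω = 4.123×10^5 W.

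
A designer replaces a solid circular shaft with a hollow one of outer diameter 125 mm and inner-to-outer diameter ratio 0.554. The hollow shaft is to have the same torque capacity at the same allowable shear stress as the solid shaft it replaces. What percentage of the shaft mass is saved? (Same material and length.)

Equal τ_max and T ⇒ the solid shaft needs d_s³ = d_o³(1−k⁴), so d_s = 125·(1−0.554⁴)^(1/3) = 120.9 mm.
Area ratio A_h/A_s = d_o²(1−k²)/d_s² = (1−k²)/(1−k⁴)^(2/3) = 0.7403.
Mass saving = 1 − 0.7403 = 26.0 %.

26.0 %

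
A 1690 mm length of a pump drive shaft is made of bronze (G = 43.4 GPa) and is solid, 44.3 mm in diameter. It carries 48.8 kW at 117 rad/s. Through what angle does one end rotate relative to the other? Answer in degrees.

2.46°

ω = 117 rad/s, so T = P/ω = 48.8×10³ / 117.0 = 417.1 N·m.
J = πd⁴/32 = π(0.0443)⁴/32 = 3.781×10^-7 m⁴.
θ = T·L/(G·J) = 417.1 × 1.69 / (43.4×10⁹ × 3.781×10^-7) = 0.04296 rad.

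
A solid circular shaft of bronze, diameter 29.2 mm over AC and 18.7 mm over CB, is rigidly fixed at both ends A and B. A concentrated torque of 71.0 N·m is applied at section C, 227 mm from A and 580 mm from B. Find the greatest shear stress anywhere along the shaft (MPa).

13.6 MPa

Compatibility: T_A·a/J_AC = T_B·b/J_CB with T_A + T_B = T₀.
J_AC = 7.14×10^-8 m⁴, J_CB = 1.20×10^-8 m⁴, so T_A = T₀·(J_AC/a)/((J_AC/a)+(J_CB/b)) = 66.61 N·m, T_B = 4.385 N·m.
τ in each portion: τ_AC = 1.36×10^7 Pa, τ_CB = 3.42×10^6 Pa; maximum is in AC.
τ_max = T_AC·r/J = 66.61·0.0146/7.14×10^-8 = 1.363×10^7 Pa.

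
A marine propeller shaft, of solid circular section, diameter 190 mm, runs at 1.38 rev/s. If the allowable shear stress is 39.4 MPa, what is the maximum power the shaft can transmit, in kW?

J = πd⁴/32 = π(0.190)⁴/32 = 1.279×10^-4 m⁴.
T_max = τ_allow·J/r = 3.94×10^7 × 1.279×10^-4 / 0.0950 = 53060 N·m.
ω = 2π·1.38 = 8.671 rad/s, so P_max = T_max·ω = 4.601×10^5 W.

460 kW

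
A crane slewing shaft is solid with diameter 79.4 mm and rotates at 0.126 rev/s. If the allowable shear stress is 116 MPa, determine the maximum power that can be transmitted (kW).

9.03 kW

J = πd⁴/32 = π(0.0794)⁴/32 = 3.902×10^-6 m⁴.
T_max = τ_allow·J/r = 1.16×10^8 × 3.902×10^-6 / 0.0397 = 11400 N·m.
ω = 2π·0.126 = 0.7917 rad/s, so P_max = T_max·ω = 9026 W.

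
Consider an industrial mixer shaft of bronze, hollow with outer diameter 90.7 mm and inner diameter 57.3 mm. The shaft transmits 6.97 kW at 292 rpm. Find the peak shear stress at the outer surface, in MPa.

ω = 2π·292/60 = 30.58 rad/s, so T = P/ω = 6.97×10³ / 30.58 = 227.9 N·m.
J = π(d_o⁴ − d_i⁴)/32 = π(0.0907⁴ − 0.0573⁴)/32 = 5.586×10^-6 m⁴.
τ_max = T·r/J = 227.9 × 0.0454 / 5.586×10^-6 = 1.851×10^6 Pa.

1.85 MPa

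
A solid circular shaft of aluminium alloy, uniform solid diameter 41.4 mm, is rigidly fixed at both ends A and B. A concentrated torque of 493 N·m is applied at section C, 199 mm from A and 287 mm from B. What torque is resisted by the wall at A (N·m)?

With uniform GJ and both ends fixed, compatibility θ_AC = θ_CB gives T_A·a = T_B·b, together with T_A + T_B = T₀.
T_A = T₀·b/(a+b) = 493.0·287/486.0 = 291.1 N·m; T_B = 201.9 N·m.

291 N·m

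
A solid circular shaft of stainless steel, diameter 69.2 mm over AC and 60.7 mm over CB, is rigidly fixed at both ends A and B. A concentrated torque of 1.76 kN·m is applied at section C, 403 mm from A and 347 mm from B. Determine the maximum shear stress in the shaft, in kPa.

Compatibility: T_A·a/J_AC = T_B·b/J_CB with T_A + T_B = T₀.
J_AC = 2.25×10^-6 m⁴, J_CB = 1.33×10^-6 m⁴, so T_A = T₀·(J_AC/a)/((J_AC/a)+(J_CB/b)) = 1043 N·m, T_B = 717.1 N·m.
τ in each portion: τ_AC = 1.60×10^7 Pa, τ_CB = 1.63×10^7 Pa; maximum is in CB.
τ_max = T_CB·r/J = 717.1·0.0304/1.33×10^-6 = 1.633×10^7 Pa.

16300 kPa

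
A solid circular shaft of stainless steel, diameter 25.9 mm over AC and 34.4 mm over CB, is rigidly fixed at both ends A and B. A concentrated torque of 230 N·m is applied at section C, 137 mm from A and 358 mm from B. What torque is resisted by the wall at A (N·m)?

105 N·m

Compatibility: T_A·a/J_AC = T_B·b/J_CB with T_A + T_B = T₀.
J_AC = 4.42×10^-8 m⁴, J_CB = 1.37×10^-7 m⁴, so T_A = T₀·(J_AC/a)/((J_AC/a)+(J_CB/b)) = 105.0 N·m, T_B = 125.0 N·m.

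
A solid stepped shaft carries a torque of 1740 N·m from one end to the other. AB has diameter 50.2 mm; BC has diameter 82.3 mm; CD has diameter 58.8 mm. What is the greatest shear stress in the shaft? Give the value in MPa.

70.1 MPa

Under the same torque, τ_max = 16T/(πd³) is largest where d is smallest — segment AB (d = 50.2 mm).
τ_max = 16·1740/(π·(0.0502)³) = 7.005×10^7 Pa.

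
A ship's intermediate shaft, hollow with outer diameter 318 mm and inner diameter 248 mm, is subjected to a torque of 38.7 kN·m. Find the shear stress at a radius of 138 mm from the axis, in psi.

J = π(d_o⁴ − d_i⁴)/32 = π(0.318⁴ − 0.248⁴)/32 = 6.326×10^-4 m⁴.
Shear stress varies linearly with radius: τ = T·r/J = 38700 × 0.138 / 6.326×10^-4 = 8.443×10^6 Pa.

1220 psi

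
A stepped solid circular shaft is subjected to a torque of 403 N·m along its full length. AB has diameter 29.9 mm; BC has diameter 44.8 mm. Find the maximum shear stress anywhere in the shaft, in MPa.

Under the same torque, τ_max = 16T/(πd³) is largest where d is smallest — segment AB (d = 29.9 mm).
τ_max = 16·403.0/(π·(0.0299)³) = 7.678×10^7 Pa.

76.8 MPa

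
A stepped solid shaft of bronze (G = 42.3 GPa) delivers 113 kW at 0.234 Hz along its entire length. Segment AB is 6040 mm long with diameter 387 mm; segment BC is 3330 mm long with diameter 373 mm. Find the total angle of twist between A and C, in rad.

0.00817 rad

ω = 2π·0.234 = 1.470 rad/s, so T = P/ω = 113×10³ / 1.470 = 76860 N·m.
J_AB = π(0.387)⁴/32 = 2.20×10^-3 m⁴; J_BC = π(0.373)⁴/32 = 1.90×10^-3 m⁴.
θ = (T/G)·Σ L_i/J_i = (76860/42.3×10⁹)·(6.04/2.20×10^-3 + 3.33/1.90×10^-3) = 8.167×10^-3 rad.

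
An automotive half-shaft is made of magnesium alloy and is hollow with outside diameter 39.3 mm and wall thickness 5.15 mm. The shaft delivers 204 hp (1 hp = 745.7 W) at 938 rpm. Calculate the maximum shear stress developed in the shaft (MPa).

ω = 2π·938/60 = 98.23 rad/s, so T = P/ω = 204×745.7 / 98.23 = 1549 N·m.
J = π(d_o⁴ − d_i⁴)/32 = π(0.0393⁴ − 0.0290⁴)/32 = 1.648×10^-7 m⁴.
τ_max = T·r/J = 1549 × 0.0196 / 1.648×10^-7 = 1.847×10^8 Pa.

185 MPa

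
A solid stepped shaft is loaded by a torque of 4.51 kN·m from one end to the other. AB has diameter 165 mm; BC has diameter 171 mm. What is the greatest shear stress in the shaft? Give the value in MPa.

5.11 MPa

Under the same torque, τ_max = 16T/(πd³) is largest where d is smallest — segment AB (d = 165 mm).
τ_max = 16·4510/(π·(0.165)³) = 5.113×10^6 Pa.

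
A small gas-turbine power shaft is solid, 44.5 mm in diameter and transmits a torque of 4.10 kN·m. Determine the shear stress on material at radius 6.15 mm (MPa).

65.5 MPa

J = πd⁴/32 = π(0.0445)⁴/32 = 3.850×10^-7 m⁴.
Shear stress varies linearly with radius: τ = T·r/J = 4100 × 0.00615 / 3.850×10^-7 = 6.550×10^7 Pa.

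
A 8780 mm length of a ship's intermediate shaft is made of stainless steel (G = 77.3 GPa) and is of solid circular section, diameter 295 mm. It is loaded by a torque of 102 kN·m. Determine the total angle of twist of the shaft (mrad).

J = πd⁴/32 = π(0.295)⁴/32 = 7.435×10^-4 m⁴.
θ = T·L/(G·J) = 102000 × 8.78 / (77.3×10⁹ × 7.435×10^-4) = 0.01558 rad.

15.6 mrad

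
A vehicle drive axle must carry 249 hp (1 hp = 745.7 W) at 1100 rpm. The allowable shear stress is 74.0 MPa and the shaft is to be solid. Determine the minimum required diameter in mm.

ω = 2π·1100/60 = 115.2 rad/s, so T = P/ω = 249×745.7 / 115.2 = 1612 N·m.
For a solid shaft τ_max = 16T/(πd³), so d = (16T/(π τ_allow))^(1/3) = (16·1612/(π·7.40×10^7))^(1/3) = 0.04805 m.

48.1 mm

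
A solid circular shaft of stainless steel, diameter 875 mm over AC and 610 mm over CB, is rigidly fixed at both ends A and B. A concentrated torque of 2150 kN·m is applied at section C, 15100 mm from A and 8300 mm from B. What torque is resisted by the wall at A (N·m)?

1.50e6 N·m

Compatibility: T_A·a/J_AC = T_B·b/J_CB with T_A + T_B = T₀.
J_AC = 0.0575 m⁴, J_CB = 0.0136 m⁴, so T_A = T₀·(J_AC/a)/((J_AC/a)+(J_CB/b)) = 1.504e6 N·m, T_B = 646200 N·m.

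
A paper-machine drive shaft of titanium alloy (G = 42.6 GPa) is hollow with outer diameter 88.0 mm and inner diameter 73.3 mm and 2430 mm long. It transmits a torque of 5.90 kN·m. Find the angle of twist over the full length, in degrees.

6.32°

J = π(d_o⁴ − d_i⁴)/32 = π(0.0880⁴ − 0.0733⁴)/32 = 3.053×10^-6 m⁴.
θ = T·L/(G·J) = 5900 × 2.43 / (42.6×10⁹ × 3.053×10^-6) = 0.1102 rad.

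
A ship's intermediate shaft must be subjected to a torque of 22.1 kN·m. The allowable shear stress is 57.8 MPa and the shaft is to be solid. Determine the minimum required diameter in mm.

125 mm

For a solid shaft τ_max = 16T/(πd³), so d = (16T/(π τ_allow))^(1/3) = (16·22100/(π·5.78×10^7))^(1/3) = 0.1249 m.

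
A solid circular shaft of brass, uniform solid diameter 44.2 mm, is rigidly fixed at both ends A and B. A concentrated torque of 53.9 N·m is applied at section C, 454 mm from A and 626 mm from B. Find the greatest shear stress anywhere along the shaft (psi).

267 psi

With uniform GJ and both ends fixed, compatibility θ_AC = θ_CB gives T_A·a = T_B·b, together with T_A + T_B = T₀.
T_A = T₀·b/(a+b) = 53.90·626/1080 = 31.24 N·m; T_B = 22.66 N·m.
τ in each portion: τ_AC = 1.84×10^6 Pa, τ_CB = 1.34×10^6 Pa; maximum is in AC.
τ_max = T_AC·r/J = 31.24·0.0221/3.75×10^-7 = 1.843×10^6 Pa.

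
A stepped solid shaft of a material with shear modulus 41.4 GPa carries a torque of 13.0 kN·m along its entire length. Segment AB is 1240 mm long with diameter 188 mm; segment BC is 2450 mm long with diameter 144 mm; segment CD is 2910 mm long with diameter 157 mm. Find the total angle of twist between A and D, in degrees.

J_AB = π(0.188)⁴/32 = 1.23×10^-4 m⁴; J_BC = π(0.144)⁴/32 = 4.22×10^-5 m⁴; J_CD = π(0.157)⁴/32 = 5.96×10^-5 m⁴.
θ = (T/G)·Σ L_i/J_i = (13000/41.4×10⁹)·(1.24/1.23×10^-4 + 2.45/4.22×10^-5 + 2.91/5.96×10^-5) = 0.03672 rad.

2.10°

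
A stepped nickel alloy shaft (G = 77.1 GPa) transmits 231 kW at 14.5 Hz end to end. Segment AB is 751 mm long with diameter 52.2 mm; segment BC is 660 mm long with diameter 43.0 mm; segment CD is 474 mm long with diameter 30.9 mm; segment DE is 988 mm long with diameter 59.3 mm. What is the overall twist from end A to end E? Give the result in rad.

0.299 rad

ω = 2π·14.5 = 91.11 rad/s, so T = P/ω = 231×10³ / 91.11 = 2536 N·m.
J_AB = π(0.0522)⁴/32 = 7.29×10^-7 m⁴; J_BC = π(0.0430)⁴/32 = 3.36×10^-7 m⁴; J_CD = π(0.0309)⁴/32 = 8.95×10^-8 m⁴; J_DE = π(0.0593)⁴/32 = 1.21×10^-6 m⁴.
θ = (T/G)·Σ L_i/J_i = (2536/77.1×10⁹)·(0.751/7.29×10^-7 + 0.660/3.36×10^-7 + 0.474/8.95×10^-8 + 0.988/1.21×10^-6) = 0.2995 rad.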